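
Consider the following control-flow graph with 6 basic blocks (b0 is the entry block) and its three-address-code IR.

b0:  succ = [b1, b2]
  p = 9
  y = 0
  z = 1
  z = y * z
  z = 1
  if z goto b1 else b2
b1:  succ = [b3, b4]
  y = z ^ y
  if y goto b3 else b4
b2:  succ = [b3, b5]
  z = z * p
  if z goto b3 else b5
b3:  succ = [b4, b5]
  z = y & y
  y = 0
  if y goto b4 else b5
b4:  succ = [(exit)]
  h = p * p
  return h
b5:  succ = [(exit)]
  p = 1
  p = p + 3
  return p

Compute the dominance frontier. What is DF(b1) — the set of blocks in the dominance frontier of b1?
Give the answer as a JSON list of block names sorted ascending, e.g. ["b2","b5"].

Answer: ["b3", "b4"]

Derivation:
idom tree: b1←b0 b2←b0 b3←b0 b4←b0 b5←b0
Dom∩ at merges:
  b3: preds {b1,b2}: {b0,b1} ∩ {b0,b2} = {b0}; idom=b0
  b4: preds {b1,b3}: {b0,b1} ∩ {b0,b3} = {b0}; idom=b0
  b5: preds {b2,b3}: {b0,b2} ∩ {b0,b3} = {b0}; idom=b0

DF derivation:
  b3←b1: walk b1 to b0
  b3←b2: walk b2 to b0
  b4←b1: walk b1 to b0
  b4←b3: walk b3 to b0
  b5←b2: walk b2 to b0
  b5←b3: walk b3 to b0
  DF(b0)=∅
  DF(b1)={b3,b4}
  DF(b2)={b3,b5}
  DF(b3)={b4,b5}
  DF(b4)=∅
  DF(b5)=∅

DF(b1) = ["b3", "b4"]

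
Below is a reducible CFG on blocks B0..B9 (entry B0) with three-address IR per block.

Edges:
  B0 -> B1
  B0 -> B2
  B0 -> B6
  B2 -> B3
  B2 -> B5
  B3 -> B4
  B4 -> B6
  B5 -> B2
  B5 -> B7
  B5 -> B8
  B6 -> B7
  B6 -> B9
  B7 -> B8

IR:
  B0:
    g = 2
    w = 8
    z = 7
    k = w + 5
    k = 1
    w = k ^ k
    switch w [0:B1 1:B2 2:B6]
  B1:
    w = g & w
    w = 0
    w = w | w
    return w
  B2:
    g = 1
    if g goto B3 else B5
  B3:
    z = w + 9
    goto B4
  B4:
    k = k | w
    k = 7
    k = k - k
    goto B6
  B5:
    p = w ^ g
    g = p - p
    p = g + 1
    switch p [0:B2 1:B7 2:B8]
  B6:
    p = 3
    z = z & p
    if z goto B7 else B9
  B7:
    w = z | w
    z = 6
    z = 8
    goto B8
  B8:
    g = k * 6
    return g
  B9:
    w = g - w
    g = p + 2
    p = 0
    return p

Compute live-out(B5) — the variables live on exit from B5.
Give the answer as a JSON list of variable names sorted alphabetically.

Answer: ["k", "w", "z"]

Working:
Block summaries:
  B0 def {g,k,w,z} use ∅
  B1 def {w} use {g,w}
  B2 def {g} use ∅
  B3 def {z} use {w}
  B4 def {k} use {k,w}
  B5 def {g,p} use {g,w}
  B6 def {p,z} use {z}
  B7 def {w,z} use {w,z}
  B8 def {g} use {k}
  B9 def {g,p,w} use {g,p,w}

Liveness:
  live B0: ∅→{g,k,w,z}
  live B1: {g,w}→∅
  live B2: {k,w,z}→{g,k,w,z}
  live B3: {g,k,w}→{g,k,w,z}
  live B4: {g,k,w,z}→{g,k,w,z}
  live B5: {g,k,w,z}→{k,w,z}
  live B6: {g,k,w,z}→{g,k,p,w,z}
  live B7: {k,w,z}→{k}
  live B8: {k}→∅
  live B9: {g,p,w}→∅

live-out(B5) = ["k", "w", "z"]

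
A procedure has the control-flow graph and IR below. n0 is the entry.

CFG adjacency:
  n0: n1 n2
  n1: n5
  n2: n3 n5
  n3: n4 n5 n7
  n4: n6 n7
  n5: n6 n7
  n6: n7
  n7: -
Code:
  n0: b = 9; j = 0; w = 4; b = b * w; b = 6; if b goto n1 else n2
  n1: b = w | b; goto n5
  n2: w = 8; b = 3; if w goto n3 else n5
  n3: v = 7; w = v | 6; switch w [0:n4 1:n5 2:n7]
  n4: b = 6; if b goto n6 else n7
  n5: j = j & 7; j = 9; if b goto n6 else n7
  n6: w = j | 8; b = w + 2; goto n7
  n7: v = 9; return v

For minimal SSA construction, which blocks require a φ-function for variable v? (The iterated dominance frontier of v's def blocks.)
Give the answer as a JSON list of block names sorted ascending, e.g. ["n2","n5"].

idom tree: n1←n0 n2←n0 n3←n2 n4←n3 n5←n0 n6←n0 n7←n0
Join-block Dom:
  n5: preds {n1,n2,n3}: {n0,n1} ∩ {n0,n2} ∩ {n0,n2,n3} = {n0}; idom=n0
  n6: preds {n4,n5}: {n0,n2,n3,n4} ∩ {n0,n5} = {n0}; idom=n0
  n7: preds {n3,n4,n5,n6}: {n0,n2,n3} ∩ {n0,n2,n3,n4} ∩ {n0,n5} ∩ {n0,n6} = {n0}; idom=n0

DF walk-up:
  n5←n1: walk n1 to n0
  n5←n2: walk n2 to n0
  n5←n3: walk n3→n2 to n0
  n6←n4: walk n4→n3→n2 to n0
  n6←n5: walk n5 to n0
  n7←n3: walk n3→n2 to n0
  n7←n4: walk n4→n3→n2 to n0
  n7←n5: walk n5 to n0
  n7←n6: walk n6 to n0
  DF(n0)=∅
  DF(n1)={n5}
  DF(n2)={n5,n6,n7}
  DF(n3)={n5,n6,n7}
  DF(n4)={n6,n7}
  DF(n5)={n6,n7}
  DF(n6)={n7}
  DF(n7)=∅

φ for v: defs {n3,n7}
  DF⁺ = {n5,n6,n7}

Answer: ["n5", "n6", "n7"]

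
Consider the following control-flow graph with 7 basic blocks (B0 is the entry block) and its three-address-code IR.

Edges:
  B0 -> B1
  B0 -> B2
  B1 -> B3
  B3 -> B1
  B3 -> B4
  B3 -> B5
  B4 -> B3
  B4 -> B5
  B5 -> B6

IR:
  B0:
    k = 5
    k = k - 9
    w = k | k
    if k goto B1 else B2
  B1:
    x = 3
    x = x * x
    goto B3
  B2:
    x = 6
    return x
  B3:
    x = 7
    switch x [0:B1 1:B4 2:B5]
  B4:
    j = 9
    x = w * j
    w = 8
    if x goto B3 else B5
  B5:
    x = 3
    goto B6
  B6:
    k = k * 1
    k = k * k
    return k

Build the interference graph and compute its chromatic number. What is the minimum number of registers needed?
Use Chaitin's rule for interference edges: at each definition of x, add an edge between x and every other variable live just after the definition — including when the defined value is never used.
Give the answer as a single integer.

Answer: 3

Derivation:
Block summaries:
  B0: def={k,w} ue=∅
  B1: def={x} ue=∅
  B2: def={x} ue=∅
  B3: def={x} ue=∅
  B4: def={j,w,x} ue={w}
  B5: def={x} ue=∅
  B6: def={k} ue={k}

Liveness:
  B0: in=∅ out={k,w}
  B1: in={k,w} out={k,w}
  B2: in=∅ out=∅
  B3: in={k,w} out={k,w}
  B4: in={k,w} out={k,w}
  B5: in={k} out={k}
  B6: in={k} out=∅

Interference:
  j — {k,w}
  k — {j,w,x}
  w — {j,k,x}
  x — {k,w}

Colouring:
  lower bound: {j,k,w} mutually conflict ⇒ χ ≥ 3
  3-colouring: R0={k}  R1={w}  R2={j,x}
  χ = 3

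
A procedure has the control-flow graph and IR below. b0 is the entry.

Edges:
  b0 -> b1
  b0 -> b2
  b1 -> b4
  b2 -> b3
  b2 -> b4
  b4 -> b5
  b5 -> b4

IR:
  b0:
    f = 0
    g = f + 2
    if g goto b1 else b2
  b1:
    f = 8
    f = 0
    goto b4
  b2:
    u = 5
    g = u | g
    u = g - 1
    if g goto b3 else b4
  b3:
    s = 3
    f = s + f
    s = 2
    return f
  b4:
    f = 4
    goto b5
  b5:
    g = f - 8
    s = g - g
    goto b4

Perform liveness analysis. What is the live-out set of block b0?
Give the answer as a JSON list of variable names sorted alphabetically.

Per-block:
  b0: {f,g} / ∅
  b1: {f} / ∅
  b2: {g,u} / {g}
  b3: {f,s} / {f}
  b4: {f} / ∅
  b5: {g,s} / {f}

Backward fixpoint:
  live b0: ∅→{f,g}
  live b1: ∅→∅
  live b2: {f,g}→{f}
  live b3: {f}→∅
  live b4: ∅→{f}
  live b5: {f}→∅

live-out(b0) = ["f", "g"]

Answer: ["f", "g"]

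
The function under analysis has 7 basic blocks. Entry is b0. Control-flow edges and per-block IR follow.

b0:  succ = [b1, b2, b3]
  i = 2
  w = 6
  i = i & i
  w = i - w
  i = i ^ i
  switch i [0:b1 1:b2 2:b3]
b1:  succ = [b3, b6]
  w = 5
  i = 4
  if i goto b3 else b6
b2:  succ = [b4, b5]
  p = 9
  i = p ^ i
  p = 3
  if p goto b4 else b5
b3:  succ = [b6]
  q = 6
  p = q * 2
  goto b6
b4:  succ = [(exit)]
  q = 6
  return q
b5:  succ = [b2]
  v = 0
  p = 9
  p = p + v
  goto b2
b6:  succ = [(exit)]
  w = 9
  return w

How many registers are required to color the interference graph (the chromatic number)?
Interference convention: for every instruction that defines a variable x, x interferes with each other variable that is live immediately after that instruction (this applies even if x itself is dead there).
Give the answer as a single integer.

Answer: 3

Derivation:
Block summaries:
  b0 def {i,w} use ∅
  b1 def {i,w} use ∅
  b2 def {i,p} use {i}
  b3 def {p,q} use ∅
  b4 def {q} use ∅
  b5 def {p,v} use ∅
  b6 def {w} use ∅

Liveness:
  live b0: ∅→{i}
  live b1: ∅→∅
  live b2: {i}→{i}
  live b3: ∅→∅
  live b4: ∅→∅
  live b5: {i}→{i}
  live b6: ∅→∅

Interference:
  i — {p,v,w}
  p — {i,v}
  q — ∅
  v — {i,p}
  w — {i}

Registers:
  {i,p,v} pairwise interfere (3-clique) ⇒ χ ≥ 3
  3-colouring: r0={i,q}  r1={p,w}  r2={v}
  χ = 3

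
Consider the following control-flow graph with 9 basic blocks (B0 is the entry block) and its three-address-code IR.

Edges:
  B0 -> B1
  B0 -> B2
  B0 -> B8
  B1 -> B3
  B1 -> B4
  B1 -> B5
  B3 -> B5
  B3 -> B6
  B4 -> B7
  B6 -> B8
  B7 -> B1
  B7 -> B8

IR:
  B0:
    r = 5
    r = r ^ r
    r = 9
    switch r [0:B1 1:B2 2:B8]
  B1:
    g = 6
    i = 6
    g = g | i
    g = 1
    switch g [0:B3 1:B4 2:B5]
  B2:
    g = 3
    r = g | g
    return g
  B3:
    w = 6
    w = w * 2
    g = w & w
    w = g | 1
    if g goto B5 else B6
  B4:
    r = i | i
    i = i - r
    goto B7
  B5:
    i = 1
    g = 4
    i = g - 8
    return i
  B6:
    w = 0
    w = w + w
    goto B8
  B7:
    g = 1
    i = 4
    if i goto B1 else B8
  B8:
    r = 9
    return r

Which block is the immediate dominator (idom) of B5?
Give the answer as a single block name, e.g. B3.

idom tree: B1←B0 B2←B0 B3←B1 B4←B1 B5←B1 B6←B3 B7←B4 B8←B0
Dom∩ at merges:
  B1: preds {B0,B7}: {B0} ∩ {B0,B1,B4,B7} = {B0}; idom=B0
  B5: preds {B1,B3}: {B0,B1} ∩ {B0,B1,B3} = {B0,B1}; idom=B1
  B8: preds {B0,B6,B7}: {B0} ∩ {B0,B1,B3,B6} ∩ {B0,B1,B4,B7} = {B0}; idom=B0

idom(B5) = B1

Answer: B1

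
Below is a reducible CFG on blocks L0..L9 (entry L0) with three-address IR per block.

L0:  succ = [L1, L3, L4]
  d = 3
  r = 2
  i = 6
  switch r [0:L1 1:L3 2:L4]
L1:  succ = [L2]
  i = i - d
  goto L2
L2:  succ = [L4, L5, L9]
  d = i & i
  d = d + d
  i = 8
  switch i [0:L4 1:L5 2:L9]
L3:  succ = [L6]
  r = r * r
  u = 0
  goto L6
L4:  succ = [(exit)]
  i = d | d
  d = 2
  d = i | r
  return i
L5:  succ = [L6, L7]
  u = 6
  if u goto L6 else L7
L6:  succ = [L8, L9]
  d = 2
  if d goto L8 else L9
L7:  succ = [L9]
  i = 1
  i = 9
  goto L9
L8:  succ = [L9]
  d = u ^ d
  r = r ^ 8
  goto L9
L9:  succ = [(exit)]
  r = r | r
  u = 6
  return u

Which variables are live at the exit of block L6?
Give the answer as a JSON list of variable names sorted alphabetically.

Block summaries:
  L0 def {d,i,r} use ∅
  L1 def {i} use {d,i}
  L2 def {d,i} use {i}
  L3 def {r,u} use {r}
  L4 def {d,i} use {d,r}
  L5 def {u} use ∅
  L6 def {d} use ∅
  L7 def {i} use ∅
  L8 def {d,r} use {d,r,u}
  L9 def {r,u} use {r}

Liveness:
  live L0: ∅→{d,i,r}
  live L1: {d,i,r}→{i,r}
  live L2: {i,r}→{d,r}
  live L3: {r}→{r,u}
  live L4: {d,r}→∅
  live L5: {r}→{r,u}
  live L6: {r,u}→{d,r,u}
  live L7: {r}→{r}
  live L8: {d,r,u}→{r}
  live L9: {r}→∅

live-out(L6) = ["d", "r", "u"]

Answer: ["d", "r", "u"]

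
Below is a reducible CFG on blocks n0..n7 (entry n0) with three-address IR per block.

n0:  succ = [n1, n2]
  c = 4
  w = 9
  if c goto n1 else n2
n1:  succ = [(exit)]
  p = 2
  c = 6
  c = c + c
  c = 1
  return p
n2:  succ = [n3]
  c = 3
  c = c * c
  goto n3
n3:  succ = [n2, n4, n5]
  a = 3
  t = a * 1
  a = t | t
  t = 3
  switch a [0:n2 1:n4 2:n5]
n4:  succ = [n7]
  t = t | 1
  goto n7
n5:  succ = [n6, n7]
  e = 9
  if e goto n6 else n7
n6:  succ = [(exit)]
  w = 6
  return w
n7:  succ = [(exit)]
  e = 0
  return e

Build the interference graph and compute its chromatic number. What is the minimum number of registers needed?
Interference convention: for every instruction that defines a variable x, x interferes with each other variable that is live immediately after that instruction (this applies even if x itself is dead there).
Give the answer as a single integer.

def/use:
  n0: {c,w} / ∅
  n1: {c,p} / ∅
  n2: {c} / ∅
  n3: {a,t} / ∅
  n4: {t} / {t}
  n5: {e} / ∅
  n6: {w} / ∅
  n7: {e} / ∅

Live sets:
  n0: in=∅ out=∅
  n1: in=∅ out=∅
  n2: in=∅ out=∅
  n3: in=∅ out={t}
  n4: in={t} out=∅
  n5: in=∅ out=∅
  n6: in=∅ out=∅
  n7: in=∅ out=∅

Interference:
  a: {t}
  c: {p,w}
  e: ∅
  p: {c}
  t: {a}
  w: {c}

Chromatic number:
  clique {a,t} ⇒ need ≥ 2
  2-colouring: R0={a,c,e}  R1={p,t,w}
  χ = 2

Answer: 2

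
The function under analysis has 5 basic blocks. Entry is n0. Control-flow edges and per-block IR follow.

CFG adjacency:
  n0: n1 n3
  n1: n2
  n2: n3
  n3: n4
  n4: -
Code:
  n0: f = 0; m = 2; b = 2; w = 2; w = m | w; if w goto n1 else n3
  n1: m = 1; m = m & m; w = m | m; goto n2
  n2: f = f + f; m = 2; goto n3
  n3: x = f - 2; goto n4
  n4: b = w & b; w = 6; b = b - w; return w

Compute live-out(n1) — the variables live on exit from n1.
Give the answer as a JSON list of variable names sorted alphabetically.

Answer: ["b", "f", "w"]

Working:
Per-block:
  n0 def {b,f,m,w} use ∅
  n1 def {m,w} use ∅
  n2 def {f,m} use {f}
  n3 def {x} use {f}
  n4 def {b,w} use {b,w}

Backward fixpoint:
  live n0: ∅→{b,f,w}
  live n1: {b,f}→{b,f,w}
  live n2: {b,f,w}→{b,f,w}
  live n3: {b,f,w}→{b,w}
  live n4: {b,w}→∅

live-out(n1) = ["b", "f", "w"]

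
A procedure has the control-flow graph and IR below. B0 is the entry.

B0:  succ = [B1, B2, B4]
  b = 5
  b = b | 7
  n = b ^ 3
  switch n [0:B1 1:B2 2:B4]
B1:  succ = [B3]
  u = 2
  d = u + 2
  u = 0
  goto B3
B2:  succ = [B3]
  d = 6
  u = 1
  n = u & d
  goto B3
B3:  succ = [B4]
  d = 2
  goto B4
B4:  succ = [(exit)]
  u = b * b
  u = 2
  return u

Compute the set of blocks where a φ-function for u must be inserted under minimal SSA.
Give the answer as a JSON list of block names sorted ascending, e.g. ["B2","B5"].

Answer: ["B3", "B4"]

Working:
idom tree: B1←B0 B2←B0 B3←B0 B4←B0
Dom at joins:
  B3: preds {B1,B2}: {B0,B1} ∩ {B0,B2} = {B0}; idom=B0
  B4: preds {B0,B3}: {B0} ∩ {B0,B3} = {B0}; idom=B0

DF derivation:
  join B3 pred B1: B1 stop@B0
  join B3 pred B2: B2 stop@B0
  join B4 pred B0: · stop@B0
  join B4 pred B3: B3 stop@B0
  DF(B0)=∅
  DF(B1)={B3}
  DF(B2)={B3}
  DF(B3)={B4}
  DF(B4)=∅

φ for u: defs {B1,B2,B4}
  DF⁺ = {B3,B4}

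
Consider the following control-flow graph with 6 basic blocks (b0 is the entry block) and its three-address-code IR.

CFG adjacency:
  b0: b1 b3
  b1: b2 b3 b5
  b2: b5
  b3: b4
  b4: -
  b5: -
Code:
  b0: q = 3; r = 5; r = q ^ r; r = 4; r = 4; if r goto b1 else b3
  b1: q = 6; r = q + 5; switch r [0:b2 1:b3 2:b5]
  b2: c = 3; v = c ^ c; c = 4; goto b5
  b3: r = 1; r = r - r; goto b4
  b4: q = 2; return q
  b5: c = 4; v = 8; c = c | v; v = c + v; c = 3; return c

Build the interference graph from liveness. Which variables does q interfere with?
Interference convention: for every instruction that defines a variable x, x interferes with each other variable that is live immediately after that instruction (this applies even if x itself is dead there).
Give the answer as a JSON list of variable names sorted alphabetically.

Answer: ["r"]

Working:
Per-block:
  b0: {q,r} / ∅
  b1: {q,r} / ∅
  b2: {c,v} / ∅
  b3: {r} / ∅
  b4: {q} / ∅
  b5: {c,v} / ∅

Live sets:
  live b0: ∅→∅
  live b1: ∅→∅
  live b2: ∅→∅
  live b3: ∅→∅
  live b4: ∅→∅
  live b5: ∅→∅

Interference:
  c: {v}
  q: {r}
  r: {q}
  v: {c}

N(q) = ["r"]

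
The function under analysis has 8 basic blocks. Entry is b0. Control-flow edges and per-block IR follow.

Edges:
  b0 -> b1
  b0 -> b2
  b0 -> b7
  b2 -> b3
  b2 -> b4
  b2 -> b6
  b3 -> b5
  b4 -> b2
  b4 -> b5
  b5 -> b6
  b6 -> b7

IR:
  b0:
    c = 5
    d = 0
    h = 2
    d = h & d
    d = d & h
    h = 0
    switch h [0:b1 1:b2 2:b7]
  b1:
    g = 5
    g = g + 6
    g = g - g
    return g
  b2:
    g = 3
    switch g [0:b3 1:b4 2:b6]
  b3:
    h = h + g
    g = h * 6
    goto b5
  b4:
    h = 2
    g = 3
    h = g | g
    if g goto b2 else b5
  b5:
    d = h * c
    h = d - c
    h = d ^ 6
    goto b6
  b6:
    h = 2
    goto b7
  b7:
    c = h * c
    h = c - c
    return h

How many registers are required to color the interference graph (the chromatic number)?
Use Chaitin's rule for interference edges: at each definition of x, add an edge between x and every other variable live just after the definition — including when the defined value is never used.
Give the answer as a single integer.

def/use:
  b0 def {c,d,h} use ∅
  b1 def {g} use ∅
  b2 def {g} use ∅
  b3 def {g,h} use {g,h}
  b4 def {g,h} use ∅
  b5 def {d,h} use {c,h}
  b6 def {h} use ∅
  b7 def {c,h} use {c,h}

Backward fixpoint:
  b0 li=∅ lo={c,h}
  b1 li=∅ lo=∅
  b2 li={c,h} lo={c,g,h}
  b3 li={c,g,h} lo={c,h}
  b4 li={c} lo={c,h}
  b5 li={c,h} lo={c}
  b6 li={c} lo={c,h}
  b7 li={c,h} lo=∅

Interfere edges:
  c: {d,g,h}
  d: {c,h}
  g: {c,h}
  h: {c,d,g}

Registers:
  {c,d,h} pairwise interfere (3-clique) ⇒ χ ≥ 3
  assign c→r0 d→r2 g→r2 h→r1 — no edge inside a register ⇒ χ ≤ 3
  χ = 3

Answer: 3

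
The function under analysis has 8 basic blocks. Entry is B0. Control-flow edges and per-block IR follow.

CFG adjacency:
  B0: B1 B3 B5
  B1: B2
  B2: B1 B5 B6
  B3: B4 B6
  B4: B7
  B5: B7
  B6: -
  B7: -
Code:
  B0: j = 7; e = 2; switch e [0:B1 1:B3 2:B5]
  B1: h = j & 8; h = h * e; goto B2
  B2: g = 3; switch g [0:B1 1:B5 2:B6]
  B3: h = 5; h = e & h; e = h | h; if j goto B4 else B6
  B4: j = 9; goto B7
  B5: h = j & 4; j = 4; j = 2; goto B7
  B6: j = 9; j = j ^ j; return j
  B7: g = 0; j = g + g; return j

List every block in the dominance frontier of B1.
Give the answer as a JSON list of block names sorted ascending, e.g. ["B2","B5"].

Answer: ["B1", "B5", "B6"]

Derivation:
idom tree: B1←B0 B2←B1 B3←B0 B4←B3 B5←B0 B6←B0 B7←B0
Dom at joins:
  B1: preds {B0,B2}: {B0} ∩ {B0,B1,B2} = {B0}; idom=B0
  B5: preds {B0,B2}: {B0} ∩ {B0,B1,B2} = {B0}; idom=B0
  B6: preds {B2,B3}: {B0,B1,B2} ∩ {B0,B3} = {B0}; idom=B0
  B7: preds {B4,B5}: {B0,B3,B4} ∩ {B0,B5} = {B0}; idom=B0

DF derivation:
  B1←B0: walk · to B0
  B1←B2: walk B2→B1 to B0
  B5←B0: walk · to B0
  B5←B2: walk B2→B1 to B0
  B6←B2: walk B2→B1 to B0
  B6←B3: walk B3 to B0
  B7←B4: walk B4→B3 to B0
  B7←B5: walk B5 to B0
  DF(B0)=∅
  DF(B1)={B1,B5,B6}
  DF(B2)={B1,B5,B6}
  DF(B3)={B6,B7}
  DF(B4)={B7}
  DF(B5)={B7}
  DF(B6)=∅
  DF(B7)=∅

DF(B1) = ["B1", "B5", "B6"]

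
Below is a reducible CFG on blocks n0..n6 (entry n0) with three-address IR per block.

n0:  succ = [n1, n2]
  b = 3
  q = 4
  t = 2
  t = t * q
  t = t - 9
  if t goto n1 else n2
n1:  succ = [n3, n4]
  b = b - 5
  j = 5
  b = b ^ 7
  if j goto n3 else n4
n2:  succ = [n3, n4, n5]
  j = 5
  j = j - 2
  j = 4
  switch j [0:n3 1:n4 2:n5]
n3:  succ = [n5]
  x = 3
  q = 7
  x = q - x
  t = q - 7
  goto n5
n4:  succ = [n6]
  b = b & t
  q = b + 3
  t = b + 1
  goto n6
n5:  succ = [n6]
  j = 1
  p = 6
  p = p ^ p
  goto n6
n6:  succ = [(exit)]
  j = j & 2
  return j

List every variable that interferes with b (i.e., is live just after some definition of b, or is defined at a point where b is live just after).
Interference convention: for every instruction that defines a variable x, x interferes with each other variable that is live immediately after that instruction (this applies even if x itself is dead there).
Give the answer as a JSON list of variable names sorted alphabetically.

Block summaries:
  n0 def {b,q,t} use ∅
  n1 def {b,j} use {b}
  n2 def {j} use ∅
  n3 def {q,t,x} use ∅
  n4 def {b,q,t} use {b,t}
  n5 def {j,p} use ∅
  n6 def {j} use {j}

Backward fixpoint:
  n0 li=∅ lo={b,t}
  n1 li={b,t} lo={b,j,t}
  n2 li={b,t} lo={b,j,t}
  n3 li=∅ lo=∅
  n4 li={b,j,t} lo={j}
  n5 li=∅ lo={j}
  n6 li={j} lo=∅

Interfere edges:
  b↔{j,q,t}
  j↔{b,p,q,t}
  p↔{j}
  q↔{b,j,t,x}
  t↔{b,j,q}
  x↔{q}

N(b) = ["j", "q", "t"]

Answer: ["j", "q", "t"]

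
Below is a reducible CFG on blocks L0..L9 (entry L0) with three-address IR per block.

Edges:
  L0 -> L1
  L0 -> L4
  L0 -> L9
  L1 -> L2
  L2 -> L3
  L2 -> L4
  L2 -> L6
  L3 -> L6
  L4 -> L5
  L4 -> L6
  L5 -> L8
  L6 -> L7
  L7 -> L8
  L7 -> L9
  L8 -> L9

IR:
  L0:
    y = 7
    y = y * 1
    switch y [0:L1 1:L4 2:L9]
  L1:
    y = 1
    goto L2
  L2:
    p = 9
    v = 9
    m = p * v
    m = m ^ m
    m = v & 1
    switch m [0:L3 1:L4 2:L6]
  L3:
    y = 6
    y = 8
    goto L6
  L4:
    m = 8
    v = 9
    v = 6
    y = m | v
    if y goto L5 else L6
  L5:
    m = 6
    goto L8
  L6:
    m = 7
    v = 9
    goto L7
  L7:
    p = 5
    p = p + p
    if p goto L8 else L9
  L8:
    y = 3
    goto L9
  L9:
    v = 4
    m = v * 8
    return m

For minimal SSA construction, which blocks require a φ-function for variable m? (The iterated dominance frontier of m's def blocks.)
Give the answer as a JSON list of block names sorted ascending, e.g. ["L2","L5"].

Answer: ["L4", "L6", "L8", "L9"]

Working:
idom tree: L1←L0 L2←L1 L3←L2 L4←L0 L5←L4 L6←L0 L7←L6 L8←L0 L9←L0
Dom at joins:
  L4: preds {L0,L2}: {L0} ∩ {L0,L1,L2} = {L0}; idom=L0
  L6: preds {L2,L3,L4}: {L0,L1,L2} ∩ {L0,L1,L2,L3} ∩ {L0,L4} = {L0}; idom=L0
  L8: preds {L5,L7}: {L0,L4,L5} ∩ {L0,L6,L7} = {L0}; idom=L0
  L9: preds {L0,L7,L8}: {L0} ∩ {L0,L6,L7} ∩ {L0,L8} = {L0}; idom=L0

DF derivation:
  L4←L0: walk · to L0
  L4←L2: walk L2→L1 to L0
  L6←L2: walk L2→L1 to L0
  L6←L3: walk L3→L2→L1 to L0
  L6←L4: walk L4 to L0
  L8←L5: walk L5→L4 to L0
  L8←L7: walk L7→L6 to L0
  L9←L0: walk · to L0
  L9←L7: walk L7→L6 to L0
  L9←L8: walk L8 to L0
  DF(L0)=∅
  DF(L1)={L4,L6}
  DF(L2)={L4,L6}
  DF(L3)={L6}
  DF(L4)={L6,L8}
  DF(L5)={L8}
  DF(L6)={L8,L9}
  DF(L7)={L8,L9}
  DF(L8)={L9}
  DF(L9)=∅

φ for m: defs {L2,L4,L5,L6,L9}
  DF⁺ = {L4,L6,L8,L9}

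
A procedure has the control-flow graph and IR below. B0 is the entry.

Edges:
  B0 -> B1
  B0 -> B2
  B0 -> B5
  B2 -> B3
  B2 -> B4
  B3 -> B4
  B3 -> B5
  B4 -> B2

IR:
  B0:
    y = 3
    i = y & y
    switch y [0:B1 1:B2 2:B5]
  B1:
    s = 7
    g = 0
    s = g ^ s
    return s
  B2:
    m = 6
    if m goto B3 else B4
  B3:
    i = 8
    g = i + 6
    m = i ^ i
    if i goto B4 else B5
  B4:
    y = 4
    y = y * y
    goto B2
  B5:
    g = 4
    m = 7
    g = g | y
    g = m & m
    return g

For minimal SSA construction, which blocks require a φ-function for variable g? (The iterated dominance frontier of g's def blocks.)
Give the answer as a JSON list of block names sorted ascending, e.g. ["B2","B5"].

Answer: ["B2", "B4", "B5"]

Working:
idom tree: B1←B0 B2←B0 B3←B2 B4←B2 B5←B0
Join-block Dom:
  B2: preds {B0,B4}: {B0} ∩ {B0,B2,B4} = {B0}; idom=B0
  B4: preds {B2,B3}: {B0,B2} ∩ {B0,B2,B3} = {B0,B2}; idom=B2
  B5: preds {B0,B3}: {B0} ∩ {B0,B2,B3} = {B0}; idom=B0

Frontier:
  join B2 pred B0: · stop@B0
  join B2 pred B4: B4→B2 stop@B0
  join B4 pred B2: · stop@B2
  join B4 pred B3: B3 stop@B2
  join B5 pred B0: · stop@B0
  join B5 pred B3: B3→B2 stop@B0
  B0 → ∅
  B1 → ∅
  B2 → {B2,B5}
  B3 → {B4,B5}
  B4 → {B2}
  B5 → ∅

φ for g: defs {B1,B3,B5}
  DF⁺ = {B2,B4,B5}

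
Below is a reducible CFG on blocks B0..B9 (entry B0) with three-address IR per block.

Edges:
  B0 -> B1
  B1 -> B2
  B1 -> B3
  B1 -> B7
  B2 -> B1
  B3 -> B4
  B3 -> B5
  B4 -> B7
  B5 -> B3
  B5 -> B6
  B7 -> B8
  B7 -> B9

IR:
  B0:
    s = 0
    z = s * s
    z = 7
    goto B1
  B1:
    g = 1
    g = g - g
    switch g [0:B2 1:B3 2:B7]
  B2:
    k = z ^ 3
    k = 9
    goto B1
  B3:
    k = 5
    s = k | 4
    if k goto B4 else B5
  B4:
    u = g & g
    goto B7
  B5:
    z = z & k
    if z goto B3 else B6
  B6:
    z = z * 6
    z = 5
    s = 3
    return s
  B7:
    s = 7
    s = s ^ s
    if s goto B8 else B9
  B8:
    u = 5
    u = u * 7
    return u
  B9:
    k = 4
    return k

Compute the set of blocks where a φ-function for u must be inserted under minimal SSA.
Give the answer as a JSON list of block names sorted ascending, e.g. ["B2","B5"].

Answer: ["B7"]

Working:
idom tree: B1←B0 B2←B1 B3←B1 B4←B3 B5←B3 B6←B5 B7←B1 B8←B7 B9←B7
Dom∩ at merges:
  B1: preds {B0,B2}: {B0} ∩ {B0,B1,B2} = {B0}; idom=B0
  B3: preds {B1,B5}: {B0,B1} ∩ {B0,B1,B3,B5} = {B0,B1}; idom=B1
  B7: preds {B1,B4}: {B0,B1} ∩ {B0,B1,B3,B4} = {B0,B1}; idom=B1

DF walk-up:
  join B1 pred B0: · stop@B0
  join B1 pred B2: B2→B1 stop@B0
  join B3 pred B1: · stop@B1
  join B3 pred B5: B5→B3 stop@B1
  join B7 pred B1: · stop@B1
  join B7 pred B4: B4→B3 stop@B1
  B0: DF=∅
  B1: DF={B1}
  B2: DF={B1}
  B3: DF={B3,B7}
  B4: DF={B7}
  B5: DF={B3}
  B6: DF=∅
  B7: DF=∅
  B8: DF=∅
  B9: DF=∅

φ for u: defs {B4,B8}
  DF⁺ = {B7}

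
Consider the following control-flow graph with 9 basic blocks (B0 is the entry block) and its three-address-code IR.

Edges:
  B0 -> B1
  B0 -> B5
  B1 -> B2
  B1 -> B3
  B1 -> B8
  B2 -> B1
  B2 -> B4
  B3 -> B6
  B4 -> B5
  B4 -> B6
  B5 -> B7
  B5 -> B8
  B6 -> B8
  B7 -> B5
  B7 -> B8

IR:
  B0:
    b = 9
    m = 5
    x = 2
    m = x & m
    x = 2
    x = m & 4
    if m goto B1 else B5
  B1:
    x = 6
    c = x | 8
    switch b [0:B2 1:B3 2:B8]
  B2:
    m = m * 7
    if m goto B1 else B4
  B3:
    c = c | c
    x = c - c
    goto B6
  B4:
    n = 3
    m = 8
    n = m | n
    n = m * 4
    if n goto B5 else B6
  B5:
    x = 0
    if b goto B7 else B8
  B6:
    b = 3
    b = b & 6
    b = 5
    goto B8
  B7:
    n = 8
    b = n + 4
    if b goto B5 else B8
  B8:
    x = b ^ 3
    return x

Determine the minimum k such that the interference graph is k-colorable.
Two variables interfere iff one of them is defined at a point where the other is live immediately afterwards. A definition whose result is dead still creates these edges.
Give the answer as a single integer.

Answer: 3

Analysis:
Per-block:
  B0: {b,m,x} / ∅
  B1: {c,x} / {b}
  B2: {m} / {m}
  B3: {c,x} / {c}
  B4: {m,n} / ∅
  B5: {x} / {b}
  B6: {b} / ∅
  B7: {b,n} / ∅
  B8: {x} / {b}

Backward fixpoint:
  B0: in=∅ out={b,m}
  B1: in={b,m} out={b,c,m}
  B2: in={b,m} out={b,m}
  B3: in={c} out=∅
  B4: in={b} out={b}
  B5: in={b} out={b}
  B6: in=∅ out={b}
  B7: in=∅ out={b}
  B8: in={b} out=∅

Interference:
  b↔{c,m,n,x}
  c↔{b,m}
  m↔{b,c,n,x}
  n↔{b,m}
  x↔{b,m}

Colouring:
  clique {b,c,m} ⇒ need ≥ 3
  3-colouring: r0={b}  r1={m}  r2={c,n,x}
  χ = 3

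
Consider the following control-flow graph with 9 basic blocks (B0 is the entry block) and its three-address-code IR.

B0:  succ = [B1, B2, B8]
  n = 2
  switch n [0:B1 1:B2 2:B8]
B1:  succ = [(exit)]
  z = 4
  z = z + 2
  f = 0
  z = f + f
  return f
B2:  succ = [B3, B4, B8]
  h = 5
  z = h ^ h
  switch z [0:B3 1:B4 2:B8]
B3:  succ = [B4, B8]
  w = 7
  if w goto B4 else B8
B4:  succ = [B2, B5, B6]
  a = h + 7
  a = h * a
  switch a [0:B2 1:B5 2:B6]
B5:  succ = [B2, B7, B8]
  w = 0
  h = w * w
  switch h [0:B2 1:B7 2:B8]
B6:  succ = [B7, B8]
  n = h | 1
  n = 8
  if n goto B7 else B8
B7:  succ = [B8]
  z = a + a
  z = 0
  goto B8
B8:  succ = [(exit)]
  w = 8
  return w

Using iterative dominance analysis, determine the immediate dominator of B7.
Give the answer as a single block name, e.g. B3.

idom tree: B1←B0 B2←B0 B3←B2 B4←B2 B5←B4 B6←B4 B7←B4 B8←B0
Dom∩ at merges:
  B2: preds {B0,B4,B5}: {B0} ∩ {B0,B2,B4} ∩ {B0,B2,B4,B5} = {B0}; idom=B0
  B4: preds {B2,B3}: {B0,B2} ∩ {B0,B2,B3} = {B0,B2}; idom=B2
  B7: preds {B5,B6}: {B0,B2,B4,B5} ∩ {B0,B2,B4,B6} = {B0,B2,B4}; idom=B4
  B8: preds {B0,B2,B3,B5,B6,B7}: {B0} ∩ {B0,B2} ∩ {B0,B2,B3} ∩ {B0,B2,B4,B5} ∩ {B0,B2,B4,B6} ∩ {B0,B2,B4,B7} = {B0}; idom=B0

idom(B7) = B4

Answer: B4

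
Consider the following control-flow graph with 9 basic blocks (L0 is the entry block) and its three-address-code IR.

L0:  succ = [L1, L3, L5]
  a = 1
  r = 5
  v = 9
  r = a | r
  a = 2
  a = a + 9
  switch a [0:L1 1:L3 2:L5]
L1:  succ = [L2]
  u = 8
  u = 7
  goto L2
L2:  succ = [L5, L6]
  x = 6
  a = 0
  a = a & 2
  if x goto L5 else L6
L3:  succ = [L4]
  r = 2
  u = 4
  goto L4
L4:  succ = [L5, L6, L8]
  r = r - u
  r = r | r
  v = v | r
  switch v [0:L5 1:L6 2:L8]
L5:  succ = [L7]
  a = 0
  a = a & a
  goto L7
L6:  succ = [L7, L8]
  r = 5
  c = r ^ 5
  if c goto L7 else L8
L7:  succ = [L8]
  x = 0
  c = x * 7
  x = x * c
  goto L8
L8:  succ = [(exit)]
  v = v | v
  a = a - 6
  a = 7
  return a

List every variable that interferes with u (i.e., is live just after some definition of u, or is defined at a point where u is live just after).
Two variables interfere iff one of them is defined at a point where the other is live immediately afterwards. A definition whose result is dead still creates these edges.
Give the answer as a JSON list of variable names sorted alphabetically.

Per-block:
  L0 def {a,r,v} use ∅
  L1 def {u} use ∅
  L2 def {a,x} use ∅
  L3 def {r,u} use ∅
  L4 def {r,v} use {r,u,v}
  L5 def {a} use ∅
  L6 def {c,r} use ∅
  L7 def {c,x} use ∅
  L8 def {a,v} use {a,v}

Backward fixpoint:
  live L0: ∅→{a,v}
  live L1: {v}→{v}
  live L2: {v}→{a,v}
  live L3: {a,v}→{a,r,u,v}
  live L4: {a,r,u,v}→{a,v}
  live L5: {v}→{a,v}
  live L6: {a,v}→{a,v}
  live L7: {a,v}→{a,v}
  live L8: {a,v}→∅

Interfere edges:
  a: {c,r,u,v,x}
  c: {a,v,x}
  r: {a,u,v}
  u: {a,r,v}
  v: {a,c,r,u,x}
  x: {a,c,v}

N(u) = ["a", "r", "v"]

Answer: ["a", "r", "v"]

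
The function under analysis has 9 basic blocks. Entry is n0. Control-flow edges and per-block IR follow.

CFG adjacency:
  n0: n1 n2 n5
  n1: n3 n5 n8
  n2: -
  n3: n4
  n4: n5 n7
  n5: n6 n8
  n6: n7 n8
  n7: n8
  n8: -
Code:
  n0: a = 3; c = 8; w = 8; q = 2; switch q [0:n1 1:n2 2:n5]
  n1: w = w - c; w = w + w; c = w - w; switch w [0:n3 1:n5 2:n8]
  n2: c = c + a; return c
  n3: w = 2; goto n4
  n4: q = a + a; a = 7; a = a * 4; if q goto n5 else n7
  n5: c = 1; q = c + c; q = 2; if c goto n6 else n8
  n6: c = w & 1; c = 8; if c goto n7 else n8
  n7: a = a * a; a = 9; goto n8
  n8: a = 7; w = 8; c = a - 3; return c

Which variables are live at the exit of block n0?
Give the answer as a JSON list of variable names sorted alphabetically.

Answer: ["a", "c", "w"]

Working:
Per-block:
  n0 def {a,c,q,w} use ∅
  n1 def {c,w} use {c,w}
  n2 def {c} use {a,c}
  n3 def {w} use ∅
  n4 def {a,q} use {a}
  n5 def {c,q} use ∅
  n6 def {c} use {w}
  n7 def {a} use {a}
  n8 def {a,c,w} use ∅

Liveness:
  n0 li=∅ lo={a,c,w}
  n1 li={a,c,w} lo={a,w}
  n2 li={a,c} lo=∅
  n3 li={a} lo={a,w}
  n4 li={a,w} lo={a,w}
  n5 li={a,w} lo={a,w}
  n6 li={a,w} lo={a}
  n7 li={a} lo=∅
  n8 li=∅ lo=∅

live-out(n0) = ["a", "c", "w"]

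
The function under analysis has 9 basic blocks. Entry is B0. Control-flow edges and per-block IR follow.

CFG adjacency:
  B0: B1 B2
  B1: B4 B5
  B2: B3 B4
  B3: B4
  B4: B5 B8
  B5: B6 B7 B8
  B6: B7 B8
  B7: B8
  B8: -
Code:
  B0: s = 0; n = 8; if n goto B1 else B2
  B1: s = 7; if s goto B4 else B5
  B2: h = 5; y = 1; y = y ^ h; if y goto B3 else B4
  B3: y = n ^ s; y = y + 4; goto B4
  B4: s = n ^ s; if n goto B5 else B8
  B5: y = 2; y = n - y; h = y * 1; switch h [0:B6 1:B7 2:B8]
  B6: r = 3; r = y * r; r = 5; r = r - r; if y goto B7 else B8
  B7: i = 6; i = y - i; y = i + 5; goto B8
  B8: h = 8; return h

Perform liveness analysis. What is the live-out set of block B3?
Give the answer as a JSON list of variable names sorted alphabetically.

Per-block:
  B0 def {n,s} use ∅
  B1 def {s} use ∅
  B2 def {h,y} use ∅
  B3 def {y} use {n,s}
  B4 def {s} use {n,s}
  B5 def {h,y} use {n}
  B6 def {r} use {y}
  B7 def {i,y} use {y}
  B8 def {h} use ∅

Liveness:
  B0: in=∅ out={n,s}
  B1: in={n} out={n,s}
  B2: in={n,s} out={n,s}
  B3: in={n,s} out={n,s}
  B4: in={n,s} out={n}
  B5: in={n} out={y}
  B6: in={y} out={y}
  B7: in={y} out=∅
  B8: in=∅ out=∅

live-out(B3) = ["n", "s"]

Answer: ["n", "s"]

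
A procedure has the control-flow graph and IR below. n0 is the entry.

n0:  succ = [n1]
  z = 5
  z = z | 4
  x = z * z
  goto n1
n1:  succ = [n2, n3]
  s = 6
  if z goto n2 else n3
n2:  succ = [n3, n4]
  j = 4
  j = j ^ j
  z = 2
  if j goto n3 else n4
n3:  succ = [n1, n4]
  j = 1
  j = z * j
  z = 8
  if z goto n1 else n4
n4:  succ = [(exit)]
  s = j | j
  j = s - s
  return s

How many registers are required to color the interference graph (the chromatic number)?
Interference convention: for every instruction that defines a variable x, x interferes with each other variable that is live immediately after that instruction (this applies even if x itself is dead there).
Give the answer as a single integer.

def/use:
  n0 def {x,z} use ∅
  n1 def {s} use {z}
  n2 def {j,z} use ∅
  n3 def {j,z} use {z}
  n4 def {j,s} use {j}

Liveness:
  live n0: ∅→{z}
  live n1: {z}→{z}
  live n2: ∅→{j,z}
  live n3: {z}→{j,z}
  live n4: {j}→∅

Interfere edges:
  j↔{s,z}
  s↔{j,z}
  x↔{z}
  z↔{j,s,x}

Registers:
  {j,s,z} pairwise interfere (3-clique) ⇒ χ ≥ 3
  assign j→c1 s→c2 x→c1 z→c0 — no edge inside a register ⇒ χ ≤ 3
  χ = 3

Answer: 3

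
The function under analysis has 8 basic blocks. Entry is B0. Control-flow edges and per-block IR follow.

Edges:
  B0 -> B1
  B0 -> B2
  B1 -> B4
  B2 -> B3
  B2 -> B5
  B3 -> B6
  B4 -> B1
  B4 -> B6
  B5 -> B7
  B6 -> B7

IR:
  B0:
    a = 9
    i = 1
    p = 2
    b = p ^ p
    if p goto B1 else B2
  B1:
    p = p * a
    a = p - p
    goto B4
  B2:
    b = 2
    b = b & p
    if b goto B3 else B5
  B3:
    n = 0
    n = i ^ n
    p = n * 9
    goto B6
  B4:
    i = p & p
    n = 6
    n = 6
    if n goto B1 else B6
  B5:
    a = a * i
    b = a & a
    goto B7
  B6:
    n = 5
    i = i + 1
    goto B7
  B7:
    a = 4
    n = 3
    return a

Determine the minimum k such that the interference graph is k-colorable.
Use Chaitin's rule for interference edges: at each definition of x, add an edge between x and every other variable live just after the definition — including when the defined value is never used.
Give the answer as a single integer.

Answer: 4

Analysis:
def/use:
  B0: def={a,b,i,p} ue=∅
  B1: def={a,p} ue={a,p}
  B2: def={b} ue={p}
  B3: def={n,p} ue={i}
  B4: def={i,n} ue={p}
  B5: def={a,b} ue={a,i}
  B6: def={i,n} ue={i}
  B7: def={a,n} ue=∅

Backward fixpoint:
  B0: in=∅ out={a,i,p}
  B1: in={a,p} out={a,p}
  B2: in={a,i,p} out={a,i}
  B3: in={i} out={i}
  B4: in={a,p} out={a,i,p}
  B5: in={a,i} out=∅
  B6: in={i} out=∅
  B7: in=∅ out=∅

Interfere edges:
  a↔{b,i,n,p}
  b↔{a,i,p}
  i↔{a,b,n,p}
  n↔{a,i,p}
  p↔{a,b,i,n}

Colouring:
  {a,b,i,p} pairwise interfere (4-clique) ⇒ χ ≥ 4
  assign a→r0 b→r3 i→r1 n→r3 p→r2 — no edge inside a register ⇒ χ ≤ 4
  χ = 4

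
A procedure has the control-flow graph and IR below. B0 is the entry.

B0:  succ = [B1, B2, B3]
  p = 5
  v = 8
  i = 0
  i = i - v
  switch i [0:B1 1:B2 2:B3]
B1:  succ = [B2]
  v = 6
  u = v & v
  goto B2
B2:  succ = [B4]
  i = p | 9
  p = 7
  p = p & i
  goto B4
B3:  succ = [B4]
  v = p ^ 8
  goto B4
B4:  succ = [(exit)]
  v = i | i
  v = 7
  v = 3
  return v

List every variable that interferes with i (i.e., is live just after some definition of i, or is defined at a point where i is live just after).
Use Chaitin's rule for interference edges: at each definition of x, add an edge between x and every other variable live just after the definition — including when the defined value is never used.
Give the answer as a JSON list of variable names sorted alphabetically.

Block summaries:
  B0: def={i,p,v} ue=∅
  B1: def={u,v} ue=∅
  B2: def={i,p} ue={p}
  B3: def={v} ue={p}
  B4: def={v} ue={i}

Backward fixpoint:
  B0 li=∅ lo={i,p}
  B1 li={p} lo={p}
  B2 li={p} lo={i}
  B3 li={i,p} lo={i}
  B4 li={i} lo=∅

Interference:
  i: {p,v}
  p: {i,u,v}
  u: {p}
  v: {i,p}

N(i) = ["p", "v"]

Answer: ["p", "v"]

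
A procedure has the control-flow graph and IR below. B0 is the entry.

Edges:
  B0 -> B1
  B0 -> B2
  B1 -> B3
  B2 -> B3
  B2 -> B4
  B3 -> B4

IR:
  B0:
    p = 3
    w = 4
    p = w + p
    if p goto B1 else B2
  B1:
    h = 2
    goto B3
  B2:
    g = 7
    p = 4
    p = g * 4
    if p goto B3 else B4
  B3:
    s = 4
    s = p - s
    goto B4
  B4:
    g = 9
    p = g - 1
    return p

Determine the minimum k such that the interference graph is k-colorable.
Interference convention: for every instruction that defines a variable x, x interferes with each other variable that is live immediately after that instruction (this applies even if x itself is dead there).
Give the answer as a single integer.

Block summaries:
  B0: def={p,w} ue=∅
  B1: def={h} ue=∅
  B2: def={g,p} ue=∅
  B3: def={s} ue={p}
  B4: def={g,p} ue=∅

Liveness:
  B0: in=∅ out={p}
  B1: in={p} out={p}
  B2: in=∅ out={p}
  B3: in={p} out=∅
  B4: in=∅ out=∅

Conflict graph:
  g↔{p}
  h↔{p}
  p↔{g,h,s,w}
  s↔{p}
  w↔{p}

Chromatic number:
  clique {g,p} ⇒ need ≥ 2
  assign g→c1 h→c1 p→c0 s→c1 w→c1 — no edge inside a register ⇒ χ ≤ 2
  χ = 2

Answer: 2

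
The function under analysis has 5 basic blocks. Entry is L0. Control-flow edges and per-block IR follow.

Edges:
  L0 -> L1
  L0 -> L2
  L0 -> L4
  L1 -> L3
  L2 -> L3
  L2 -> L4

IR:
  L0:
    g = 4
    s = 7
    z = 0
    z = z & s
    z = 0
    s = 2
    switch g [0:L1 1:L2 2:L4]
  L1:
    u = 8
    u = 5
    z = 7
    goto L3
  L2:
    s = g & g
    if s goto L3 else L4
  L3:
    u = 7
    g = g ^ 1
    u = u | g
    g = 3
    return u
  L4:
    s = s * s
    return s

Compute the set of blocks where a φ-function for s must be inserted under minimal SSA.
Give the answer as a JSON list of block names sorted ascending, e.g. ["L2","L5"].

Answer: ["L3", "L4"]

Derivation:
idom tree: L1←L0 L2←L0 L3←L0 L4←L0
Dom at joins:
  L3: preds {L1,L2}: {L0,L1} ∩ {L0,L2} = {L0}; idom=L0
  L4: preds {L0,L2}: {L0} ∩ {L0,L2} = {L0}; idom=L0

DF walk-up:
  join L3 pred L1: L1 stop@L0
  join L3 pred L2: L2 stop@L0
  join L4 pred L0: · stop@L0
  join L4 pred L2: L2 stop@L0
  L0 → ∅
  L1 → {L3}
  L2 → {L3,L4}
  L3 → ∅
  L4 → ∅

φ for s: defs {L0,L2,L4}
  DF⁺ = {L3,L4}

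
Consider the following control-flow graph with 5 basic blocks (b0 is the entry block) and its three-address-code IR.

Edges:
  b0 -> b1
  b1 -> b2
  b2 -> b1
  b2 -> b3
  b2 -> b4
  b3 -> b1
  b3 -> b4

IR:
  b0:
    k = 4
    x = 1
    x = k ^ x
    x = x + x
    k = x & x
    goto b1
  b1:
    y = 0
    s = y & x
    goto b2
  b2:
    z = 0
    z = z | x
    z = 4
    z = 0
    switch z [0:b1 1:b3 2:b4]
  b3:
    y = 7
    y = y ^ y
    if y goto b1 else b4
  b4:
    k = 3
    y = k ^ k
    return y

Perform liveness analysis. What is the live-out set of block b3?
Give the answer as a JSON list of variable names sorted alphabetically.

Block summaries:
  b0 def {k,x} use ∅
  b1 def {s,y} use {x}
  b2 def {z} use {x}
  b3 def {y} use ∅
  b4 def {k,y} use ∅

Backward fixpoint:
  b0: in=∅ out={x}
  b1: in={x} out={x}
  b2: in={x} out={x}
  b3: in={x} out={x}
  b4: in=∅ out=∅

live-out(b3) = ["x"]

Answer: ["x"]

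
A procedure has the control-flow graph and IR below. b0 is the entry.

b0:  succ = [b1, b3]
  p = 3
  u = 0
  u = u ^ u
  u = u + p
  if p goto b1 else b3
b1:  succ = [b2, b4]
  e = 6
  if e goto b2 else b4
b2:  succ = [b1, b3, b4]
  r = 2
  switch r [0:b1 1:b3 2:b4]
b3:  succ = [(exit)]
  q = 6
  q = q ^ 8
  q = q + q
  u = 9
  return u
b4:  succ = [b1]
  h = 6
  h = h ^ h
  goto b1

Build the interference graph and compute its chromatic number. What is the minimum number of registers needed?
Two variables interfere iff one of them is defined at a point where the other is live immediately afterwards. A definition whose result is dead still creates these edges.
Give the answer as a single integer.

Per-block:
  b0: {p,u} / ∅
  b1: {e} / ∅
  b2: {r} / ∅
  b3: {q,u} / ∅
  b4: {h} / ∅

Backward fixpoint:
  b0: in=∅ out=∅
  b1: in=∅ out=∅
  b2: in=∅ out=∅
  b3: in=∅ out=∅
  b4: in=∅ out=∅

Interference:
  e↔∅
  h↔∅
  p↔{u}
  q↔∅
  r↔∅
  u↔{p}

Registers:
  {p,u} pairwise interfere (2-clique) ⇒ χ ≥ 2
  assign e→r0 h→r0 p→r0 q→r0 r→r0 u→r1 — no edge inside a register ⇒ χ ≤ 2
  χ = 2

Answer: 2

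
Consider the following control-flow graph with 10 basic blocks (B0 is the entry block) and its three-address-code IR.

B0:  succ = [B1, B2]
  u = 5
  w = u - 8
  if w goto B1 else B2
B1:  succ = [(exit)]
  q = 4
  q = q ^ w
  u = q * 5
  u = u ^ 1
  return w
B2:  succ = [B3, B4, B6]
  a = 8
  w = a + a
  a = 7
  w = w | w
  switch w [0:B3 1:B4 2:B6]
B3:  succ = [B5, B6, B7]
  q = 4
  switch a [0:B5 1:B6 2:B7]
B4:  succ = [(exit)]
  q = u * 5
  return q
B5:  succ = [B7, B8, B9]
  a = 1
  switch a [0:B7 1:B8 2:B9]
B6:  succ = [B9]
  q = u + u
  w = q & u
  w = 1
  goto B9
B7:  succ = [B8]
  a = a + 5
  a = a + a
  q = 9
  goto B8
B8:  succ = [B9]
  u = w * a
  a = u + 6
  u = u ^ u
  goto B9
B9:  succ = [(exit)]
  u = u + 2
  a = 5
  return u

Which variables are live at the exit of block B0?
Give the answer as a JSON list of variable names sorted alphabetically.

Block summaries:
  B0: def={u,w} ue=∅
  B1: def={q,u} ue={w}
  B2: def={a,w} ue=∅
  B3: def={q} ue={a}
  B4: def={q} ue={u}
  B5: def={a} ue=∅
  B6: def={q,w} ue={u}
  B7: def={a,q} ue={a}
  B8: def={a,u} ue={a,w}
  B9: def={a,u} ue={u}

Backward fixpoint:
  live B0: ∅→{u,w}
  live B1: {w}→∅
  live B2: {u}→{a,u,w}
  live B3: {a,u,w}→{a,u,w}
  live B4: {u}→∅
  live B5: {u,w}→{a,u,w}
  live B6: {u}→{u}
  live B7: {a,w}→{a,w}
  live B8: {a,w}→{u}
  live B9: {u}→∅

live-out(B0) = ["u", "w"]

Answer: ["u", "w"]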